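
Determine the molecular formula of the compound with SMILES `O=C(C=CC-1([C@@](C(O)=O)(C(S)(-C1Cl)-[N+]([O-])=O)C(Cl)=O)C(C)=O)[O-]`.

Heavy atoms from the SMILES: 11 C, 2 Cl, 1 N, 8 O, 1 S.
Implicit hydrogens by atom environment:
  7 × C: no H
  5 × O: no H
  3 × C: 1 H each → 3
  2 × Cl: no H
  2 × O (charge -1): no H
  1 × C: 3 H
  1 × N (charge +1): no H
  1 × O: 1 H
  1 × S: 1 H
  Total hydrogens = 8.
Net charge -1.
Molecular formula: C11H8Cl2NO8S-

C11H8Cl2NO8S-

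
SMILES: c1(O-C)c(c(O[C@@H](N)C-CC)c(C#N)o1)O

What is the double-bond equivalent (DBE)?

5

Molecular formula from the SMILES: C10H14N2O4.
DoU = (2C + 2 + N − H − X)/2 = (2·10 + 2 + 2 − 14 − 0)/2 = 10/2 = 5.
(Structurally: 1 ring(s) + 4 π bond(s) = 5.)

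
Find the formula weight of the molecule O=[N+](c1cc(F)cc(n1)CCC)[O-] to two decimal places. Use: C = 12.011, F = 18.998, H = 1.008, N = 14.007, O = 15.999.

Molecular formula: C8H9FN2O2.
M = 8×12.011 + 1×18.998 + 9×1.008 + 2×14.007 + 2×15.999 = 184.17 g/mol.

184.17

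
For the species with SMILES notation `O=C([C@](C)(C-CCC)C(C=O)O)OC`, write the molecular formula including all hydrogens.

C10H18O4

Heavy atoms from the SMILES: 10 C, 4 O.
Implicit hydrogens by atom environment:
  3 × C: 3 H each → 9
  3 × C: 2 H each → 6
  3 × O: no H
  2 × C: 1 H each → 2
  2 × C: no H
  1 × O: 1 H
  Total hydrogens = 18.
Molecular formula: C10H18O4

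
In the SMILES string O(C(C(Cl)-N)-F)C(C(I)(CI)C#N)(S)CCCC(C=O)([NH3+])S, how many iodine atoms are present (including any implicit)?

The symbol for iodine appears 2 times in the SMILES.

2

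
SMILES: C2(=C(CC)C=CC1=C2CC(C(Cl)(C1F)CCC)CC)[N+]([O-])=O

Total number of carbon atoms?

The symbol for carbon appears 17 times in the SMILES. (Cl is a single chlorine, not C + l.)

17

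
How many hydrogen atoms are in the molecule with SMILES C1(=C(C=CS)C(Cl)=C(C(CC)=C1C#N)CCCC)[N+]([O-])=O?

17

Hydrogens are implicit in SMILES; fill each atom to its normal valence:
  6 × C (aromatic): no H
  4 × C: 2 H each → 8
  2 × C: 3 H each → 6
  2 × C: 1 H each → 2
  1 × C: no H
  1 × Cl: no H
  1 × N: no H
  1 × N (charge +1): no H
  1 × O: no H
  1 × O (charge -1): no H
  1 × S: 1 H
  Total hydrogens = 17.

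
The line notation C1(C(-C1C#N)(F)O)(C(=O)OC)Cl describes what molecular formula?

C6H5ClFNO3

Heavy atoms from the SMILES: 6 C, 1 Cl, 1 F, 1 N, 3 O.
Implicit hydrogens by atom environment:
  4 × C: no H
  2 × O: no H
  1 × C: 3 H
  1 × C: 1 H
  1 × Cl: no H
  1 × F: no H
  1 × N: no H
  1 × O: 1 H
  Total hydrogens = 5.
Molecular formula: C6H5ClFNO3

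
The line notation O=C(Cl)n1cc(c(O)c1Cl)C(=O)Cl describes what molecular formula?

Heavy atoms from the SMILES: 6 C, 3 Cl, 1 N, 3 O.
Implicit hydrogens by atom environment:
  3 × C (aromatic): no H
  3 × Cl: no H
  2 × C: no H
  2 × O: no H
  1 × C (aromatic): 1 H
  1 × N (aromatic): no H
  1 × O: 1 H
  Total hydrogens = 2.
Molecular formula: C6H2Cl3NO3

C6H2Cl3NO3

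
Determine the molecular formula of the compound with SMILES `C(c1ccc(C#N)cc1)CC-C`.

Heavy atoms from the SMILES: 11 C, 1 N.
Implicit hydrogens by atom environment:
  4 × C (aromatic): 1 H each → 4
  3 × C: 2 H each → 6
  2 × C (aromatic): no H
  1 × C: 3 H
  1 × C: no H
  1 × N: no H
  Total hydrogens = 13.
Molecular formula: C11H13N

C11H13N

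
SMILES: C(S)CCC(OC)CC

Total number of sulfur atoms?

The symbol for sulfur appears 1 time in the SMILES.

1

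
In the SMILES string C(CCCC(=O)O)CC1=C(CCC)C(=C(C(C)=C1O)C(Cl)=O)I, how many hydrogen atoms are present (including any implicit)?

22

Hydrogens are implicit in SMILES; fill each atom to its normal valence:
  7 × C: 2 H each → 14
  6 × C (aromatic): no H
  2 × C: 3 H each → 6
  2 × C: no H
  2 × O: 1 H each → 2
  2 × O: no H
  1 × Cl: no H
  1 × I: no H
  Total hydrogens = 22.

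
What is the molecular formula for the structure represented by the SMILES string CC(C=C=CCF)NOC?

Heavy atoms from the SMILES: 7 C, 1 F, 1 N, 1 O.
Implicit hydrogens by atom environment:
  3 × C: 1 H each → 3
  2 × C: 3 H each → 6
  1 × C: 2 H
  1 × C: no H
  1 × F: no H
  1 × N: 1 H
  1 × O: no H
  Total hydrogens = 12.
Molecular formula: C7H12FNO

C7H12FNO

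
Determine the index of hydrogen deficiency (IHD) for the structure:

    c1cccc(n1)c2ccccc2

Molecular formula from the SMILES: C11H9N.
DoU = (2C + 2 + N − H − X)/2 = (2·11 + 2 + 1 − 9 − 0)/2 = 16/2 = 8.
(Structurally: 2 ring(s) + 6 π bond(s) = 8.)

8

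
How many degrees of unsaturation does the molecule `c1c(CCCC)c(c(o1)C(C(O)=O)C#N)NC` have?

6

Molecular formula from the SMILES: C12H16N2O3.
DoU = (2C + 2 + N − H − X)/2 = (2·12 + 2 + 2 − 16 − 0)/2 = 12/2 = 6.
(Structurally: 1 ring(s) + 5 π bond(s) = 6.)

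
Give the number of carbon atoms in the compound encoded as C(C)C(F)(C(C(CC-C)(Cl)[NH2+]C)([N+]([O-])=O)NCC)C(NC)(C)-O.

The symbol for carbon appears 14 times in the SMILES. (Cl is a single chlorine, not C + l.)

14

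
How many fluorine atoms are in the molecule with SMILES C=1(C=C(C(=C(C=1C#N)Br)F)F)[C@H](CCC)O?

2

The symbol for fluorine appears 2 times in the SMILES.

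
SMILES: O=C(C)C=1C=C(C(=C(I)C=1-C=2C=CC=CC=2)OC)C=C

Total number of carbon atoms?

17

The symbol for carbon appears 17 times in the SMILES.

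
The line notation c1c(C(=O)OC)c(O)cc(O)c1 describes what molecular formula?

C8H8O4

Heavy atoms from the SMILES: 8 C, 4 O.
Implicit hydrogens by atom environment:
  3 × C (aromatic): 1 H each → 3
  3 × C (aromatic): no H
  2 × O: 1 H each → 2
  2 × O: no H
  1 × C: 3 H
  1 × C: no H
  Total hydrogens = 8.
Molecular formula: C8H8O4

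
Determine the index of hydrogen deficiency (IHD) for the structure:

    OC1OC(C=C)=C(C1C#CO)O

Molecular formula from the SMILES: C8H8O4.
DoU = (2C + 2 + N − H − X)/2 = (2·8 + 2 + 0 − 8 − 0)/2 = 10/2 = 5.
(Structurally: 1 ring(s) + 4 π bond(s) = 5.)

5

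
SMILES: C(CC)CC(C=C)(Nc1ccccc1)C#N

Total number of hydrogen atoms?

Hydrogens are implicit in SMILES; fill each atom to its normal valence:
  5 × C (aromatic): 1 H each → 5
  4 × C: 2 H each → 8
  2 × C: no H
  1 × C: 3 H
  1 × C: 1 H
  1 × C (aromatic): no H
  1 × N: 1 H
  1 × N: no H
  Total hydrogens = 18.

18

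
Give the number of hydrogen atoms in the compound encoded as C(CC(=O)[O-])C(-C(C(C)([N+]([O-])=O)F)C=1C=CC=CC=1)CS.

Hydrogens are implicit in SMILES; fill each atom to its normal valence:
  5 × C (aromatic): 1 H each → 5
  3 × C: 2 H each → 6
  2 × C: 1 H each → 2
  2 × C: no H
  2 × O: no H
  2 × O (charge -1): no H
  1 × C: 3 H
  1 × C (aromatic): no H
  1 × F: no H
  1 × N (charge +1): no H
  1 × S: 1 H
  Total hydrogens = 17.

17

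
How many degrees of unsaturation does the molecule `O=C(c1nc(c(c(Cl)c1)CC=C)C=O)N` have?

Molecular formula from the SMILES: C10H9ClN2O2.
DoU = (2C + 2 + N − H − X)/2 = (2·10 + 2 + 2 − 9 − 1)/2 = 14/2 = 7.
(Structurally: 1 ring(s) + 6 π bond(s) = 7.)

7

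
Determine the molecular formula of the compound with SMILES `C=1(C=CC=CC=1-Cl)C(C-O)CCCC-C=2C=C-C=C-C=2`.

Heavy atoms from the SMILES: 18 C, 1 Cl, 1 O.
Implicit hydrogens by atom environment:
  9 × C (aromatic): 1 H each → 9
  5 × C: 2 H each → 10
  3 × C (aromatic): no H
  1 × C: 1 H
  1 × Cl: no H
  1 × O: 1 H
  Total hydrogens = 21.
Molecular formula: C18H21ClO

C18H21ClO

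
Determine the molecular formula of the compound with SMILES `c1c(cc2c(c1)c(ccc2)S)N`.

Heavy atoms from the SMILES: 10 C, 1 N, 1 S.
Implicit hydrogens by atom environment:
  6 × C (aromatic): 1 H each → 6
  4 × C (aromatic): no H
  1 × N: 2 H
  1 × S: 1 H
  Total hydrogens = 9.
Molecular formula: C10H9NS

C10H9NS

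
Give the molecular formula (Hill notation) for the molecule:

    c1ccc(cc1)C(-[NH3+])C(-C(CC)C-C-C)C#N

Heavy atoms from the SMILES: 15 C, 2 N.
Implicit hydrogens by atom environment:
  5 × C (aromatic): 1 H each → 5
  3 × C: 2 H each → 6
  3 × C: 1 H each → 3
  2 × C: 3 H each → 6
  1 × C (aromatic): no H
  1 × C: no H
  1 × N (charge +1): 3 H
  1 × N: no H
  Total hydrogens = 23.
Net charge +1.
Molecular formula: C15H23N2+

C15H23N2+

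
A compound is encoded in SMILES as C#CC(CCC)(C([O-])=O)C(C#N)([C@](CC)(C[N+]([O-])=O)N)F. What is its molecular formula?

Heavy atoms from the SMILES: 13 C, 1 F, 3 N, 4 O.
Implicit hydrogens by atom environment:
  6 × C: no H
  4 × C: 2 H each → 8
  2 × C: 3 H each → 6
  2 × O: no H
  2 × O (charge -1): no H
  1 × C: 1 H
  1 × F: no H
  1 × N: 2 H
  1 × N: no H
  1 × N (charge +1): no H
  Total hydrogens = 17.
Net charge -1.
Molecular formula: C13H17FN3O4-

C13H17FN3O4-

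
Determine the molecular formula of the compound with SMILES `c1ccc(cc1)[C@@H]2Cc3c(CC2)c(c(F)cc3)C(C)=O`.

Heavy atoms from the SMILES: 18 C, 1 F, 1 O.
Implicit hydrogens by atom environment:
  7 × C (aromatic): 1 H each → 7
  5 × C (aromatic): no H
  3 × C: 2 H each → 6
  1 × C: 3 H
  1 × C: 1 H
  1 × C: no H
  1 × F: no H
  1 × O: no H
  Total hydrogens = 17.
Molecular formula: C18H17FO

C18H17FO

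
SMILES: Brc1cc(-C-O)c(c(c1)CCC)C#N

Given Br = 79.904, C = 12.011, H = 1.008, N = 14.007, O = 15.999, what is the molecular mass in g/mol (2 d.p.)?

Molecular formula: C11H12BrNO.
M = 1×79.904 + 11×12.011 + 12×1.008 + 1×14.007 + 1×15.999 = 254.13 g/mol.

254.13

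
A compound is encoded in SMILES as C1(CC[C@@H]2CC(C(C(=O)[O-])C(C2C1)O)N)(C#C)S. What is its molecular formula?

C13H18NO3S-

Heavy atoms from the SMILES: 13 C, 1 N, 3 O, 1 S.
Implicit hydrogens by atom environment:
  6 × C: 1 H each → 6
  4 × C: 2 H each → 8
  3 × C: no H
  1 × N: 2 H
  1 × O: 1 H
  1 × O: no H
  1 × O (charge -1): no H
  1 × S: 1 H
  Total hydrogens = 18.
Net charge -1.
Molecular formula: C13H18NO3S-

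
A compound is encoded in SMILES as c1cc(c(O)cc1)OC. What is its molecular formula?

C7H8O2

Heavy atoms from the SMILES: 7 C, 2 O.
Implicit hydrogens by atom environment:
  4 × C (aromatic): 1 H each → 4
  2 × C (aromatic): no H
  1 × C: 3 H
  1 × O: 1 H
  1 × O: no H
  Total hydrogens = 8.
Molecular formula: C7H8O2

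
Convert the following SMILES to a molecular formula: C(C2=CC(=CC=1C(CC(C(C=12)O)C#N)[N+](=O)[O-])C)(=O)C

Heavy atoms from the SMILES: 14 C, 2 N, 4 O.
Implicit hydrogens by atom environment:
  4 × C (aromatic): no H
  3 × C: 1 H each → 3
  2 × C: 3 H each → 6
  2 × C (aromatic): 1 H each → 2
  2 × C: no H
  2 × O: no H
  1 × C: 2 H
  1 × N: no H
  1 × N (charge +1): no H
  1 × O: 1 H
  1 × O (charge -1): no H
  Total hydrogens = 14.
Molecular formula: C14H14N2O4

C14H14N2O4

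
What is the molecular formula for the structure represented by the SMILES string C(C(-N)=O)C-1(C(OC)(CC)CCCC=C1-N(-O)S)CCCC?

C16H30N2O3S

Heavy atoms from the SMILES: 16 C, 2 N, 3 O, 1 S.
Implicit hydrogens by atom environment:
  8 × C: 2 H each → 16
  4 × C: no H
  3 × C: 3 H each → 9
  2 × O: no H
  1 × C: 1 H
  1 × N: 2 H
  1 × N: no H
  1 × O: 1 H
  1 × S: 1 H
  Total hydrogens = 30.
Molecular formula: C16H30N2O3S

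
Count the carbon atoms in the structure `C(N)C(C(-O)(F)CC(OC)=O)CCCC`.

The symbol for carbon appears 10 times in the SMILES.

10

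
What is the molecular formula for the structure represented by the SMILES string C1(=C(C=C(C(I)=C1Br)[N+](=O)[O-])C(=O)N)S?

Heavy atoms from the SMILES: 1 Br, 7 C, 1 I, 2 N, 3 O, 1 S.
Implicit hydrogens by atom environment:
  5 × C (aromatic): no H
  2 × O: no H
  1 × Br: no H
  1 × C (aromatic): 1 H
  1 × C: no H
  1 × I: no H
  1 × N: 2 H
  1 × N (charge +1): no H
  1 × O (charge -1): no H
  1 × S: 1 H
  Total hydrogens = 4.
Molecular formula: C7H4BrIN2O3S

C7H4BrIN2O3S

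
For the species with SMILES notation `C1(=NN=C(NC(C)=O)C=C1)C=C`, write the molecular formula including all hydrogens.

C8H9N3O

Heavy atoms from the SMILES: 8 C, 3 N, 1 O.
Implicit hydrogens by atom environment:
  2 × C (aromatic): 1 H each → 2
  2 × C (aromatic): no H
  2 × N (aromatic): no H
  1 × C: 3 H
  1 × C: 2 H
  1 × C: 1 H
  1 × C: no H
  1 × N: 1 H
  1 × O: no H
  Total hydrogens = 9.
Molecular formula: C8H9N3O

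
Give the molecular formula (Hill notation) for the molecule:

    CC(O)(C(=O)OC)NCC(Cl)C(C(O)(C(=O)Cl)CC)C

Heavy atoms from the SMILES: 12 C, 2 Cl, 1 N, 5 O.
Implicit hydrogens by atom environment:
  4 × C: 3 H each → 12
  4 × C: no H
  3 × O: no H
  2 × C: 2 H each → 4
  2 × C: 1 H each → 2
  2 × Cl: no H
  2 × O: 1 H each → 2
  1 × N: 1 H
  Total hydrogens = 21.
Molecular formula: C12H21Cl2NO5

C12H21Cl2NO5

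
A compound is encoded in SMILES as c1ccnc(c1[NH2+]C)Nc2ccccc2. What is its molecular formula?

C12H14N3+

Heavy atoms from the SMILES: 12 C, 3 N.
Implicit hydrogens by atom environment:
  8 × C (aromatic): 1 H each → 8
  3 × C (aromatic): no H
  1 × C: 3 H
  1 × N (charge +1): 2 H
  1 × N: 1 H
  1 × N (aromatic): no H
  Total hydrogens = 14.
Net charge +1.
Molecular formula: C12H14N3+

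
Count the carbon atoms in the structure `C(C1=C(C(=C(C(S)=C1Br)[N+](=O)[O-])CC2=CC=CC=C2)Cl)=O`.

The symbol for carbon appears 14 times in the SMILES. (Cl is a single chlorine, not C + l.)

14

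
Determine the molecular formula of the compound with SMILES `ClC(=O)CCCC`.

C5H9ClO

Heavy atoms from the SMILES: 5 C, 1 Cl, 1 O.
Implicit hydrogens by atom environment:
  3 × C: 2 H each → 6
  1 × C: 3 H
  1 × C: no H
  1 × Cl: no H
  1 × O: no H
  Total hydrogens = 9.
Molecular formula: C5H9ClO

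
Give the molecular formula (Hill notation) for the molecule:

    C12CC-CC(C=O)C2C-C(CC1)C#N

Heavy atoms from the SMILES: 12 C, 1 N, 1 O.
Implicit hydrogens by atom environment:
  6 × C: 2 H each → 12
  5 × C: 1 H each → 5
  1 × C: no H
  1 × N: no H
  1 × O: no H
  Total hydrogens = 17.
Molecular formula: C12H17NO

C12H17NO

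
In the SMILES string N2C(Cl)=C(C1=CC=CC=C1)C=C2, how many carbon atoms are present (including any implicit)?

The symbol for carbon appears 10 times in the SMILES. (Cl is a single chlorine, not C + l.)

10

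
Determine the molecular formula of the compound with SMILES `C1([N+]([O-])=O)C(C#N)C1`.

C4H4N2O2

Heavy atoms from the SMILES: 4 C, 2 N, 2 O.
Implicit hydrogens by atom environment:
  2 × C: 1 H each → 2
  1 × C: 2 H
  1 × C: no H
  1 × N: no H
  1 × N (charge +1): no H
  1 × O: no H
  1 × O (charge -1): no H
  Total hydrogens = 4.
Molecular formula: C4H4N2O2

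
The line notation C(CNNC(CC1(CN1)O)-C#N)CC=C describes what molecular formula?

C10H18N4O

Heavy atoms from the SMILES: 10 C, 4 N, 1 O.
Implicit hydrogens by atom environment:
  6 × C: 2 H each → 12
  3 × N: 1 H each → 3
  2 × C: 1 H each → 2
  2 × C: no H
  1 × N: no H
  1 × O: 1 H
  Total hydrogens = 18.
Molecular formula: C10H18N4O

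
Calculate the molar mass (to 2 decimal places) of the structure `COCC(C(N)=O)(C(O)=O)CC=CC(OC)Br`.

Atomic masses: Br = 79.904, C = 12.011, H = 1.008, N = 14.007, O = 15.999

310.14

Molecular formula: C10H16BrNO5.
M = 1×79.904 + 10×12.011 + 16×1.008 + 1×14.007 + 5×15.999 = 310.14 g/mol.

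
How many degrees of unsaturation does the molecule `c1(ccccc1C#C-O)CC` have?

6

Molecular formula from the SMILES: C10H10O.
DoU = (2C + 2 + N − H − X)/2 = (2·10 + 2 + 0 − 10 − 0)/2 = 12/2 = 6.
(Structurally: 1 ring(s) + 5 π bond(s) = 6.)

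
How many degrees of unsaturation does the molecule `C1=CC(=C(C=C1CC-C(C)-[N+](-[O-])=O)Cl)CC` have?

5

Molecular formula from the SMILES: C12H16ClNO2.
DoU = (2C + 2 + N − H − X)/2 = (2·12 + 2 + 1 − 16 − 1)/2 = 10/2 = 5.
(Structurally: 1 ring(s) + 4 π bond(s) = 5.)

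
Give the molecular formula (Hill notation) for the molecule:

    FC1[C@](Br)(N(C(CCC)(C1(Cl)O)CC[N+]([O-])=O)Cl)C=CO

Heavy atoms from the SMILES: 1 Br, 11 C, 2 Cl, 1 F, 2 N, 4 O.
Implicit hydrogens by atom environment:
  4 × C: 2 H each → 8
  3 × C: 1 H each → 3
  3 × C: no H
  2 × Cl: no H
  2 × O: 1 H each → 2
  1 × Br: no H
  1 × C: 3 H
  1 × F: no H
  1 × N: no H
  1 × N (charge +1): no H
  1 × O: no H
  1 × O (charge -1): no H
  Total hydrogens = 16.
Molecular formula: C11H16BrCl2FN2O4

C11H16BrCl2FN2O4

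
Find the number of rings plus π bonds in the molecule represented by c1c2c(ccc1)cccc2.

7

Molecular formula from the SMILES: C10H8.
DoU = (2C + 2 + N − H − X)/2 = (2·10 + 2 + 0 − 8 − 0)/2 = 14/2 = 7.
(Structurally: 2 ring(s) + 5 π bond(s) = 7.)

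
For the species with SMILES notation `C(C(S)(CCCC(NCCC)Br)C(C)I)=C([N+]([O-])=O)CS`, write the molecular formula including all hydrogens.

C13H24BrIN2O2S2

Heavy atoms from the SMILES: 1 Br, 13 C, 1 I, 2 N, 2 O, 2 S.
Implicit hydrogens by atom environment:
  6 × C: 2 H each → 12
  3 × C: 1 H each → 3
  2 × C: 3 H each → 6
  2 × C: no H
  2 × S: 1 H each → 2
  1 × Br: no H
  1 × I: no H
  1 × N: 1 H
  1 × N (charge +1): no H
  1 × O: no H
  1 × O (charge -1): no H
  Total hydrogens = 24.
Molecular formula: C13H24BrIN2O2S2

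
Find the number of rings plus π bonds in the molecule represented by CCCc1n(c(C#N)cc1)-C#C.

7

Molecular formula from the SMILES: C10H10N2.
DoU = (2C + 2 + N − H − X)/2 = (2·10 + 2 + 2 − 10 − 0)/2 = 14/2 = 7.
(Structurally: 1 ring(s) + 6 π bond(s) = 7.)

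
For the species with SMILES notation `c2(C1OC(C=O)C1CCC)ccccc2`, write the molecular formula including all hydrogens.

Heavy atoms from the SMILES: 13 C, 2 O.
Implicit hydrogens by atom environment:
  5 × C (aromatic): 1 H each → 5
  4 × C: 1 H each → 4
  2 × C: 2 H each → 4
  2 × O: no H
  1 × C: 3 H
  1 × C (aromatic): no H
  Total hydrogens = 16.
Molecular formula: C13H16O2

C13H16O2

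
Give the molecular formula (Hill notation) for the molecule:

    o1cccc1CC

C6H8O

Heavy atoms from the SMILES: 6 C, 1 O.
Implicit hydrogens by atom environment:
  3 × C (aromatic): 1 H each → 3
  1 × C: 3 H
  1 × C: 2 H
  1 × C (aromatic): no H
  1 × O (aromatic): no H
  Total hydrogens = 8.
Molecular formula: C6H8O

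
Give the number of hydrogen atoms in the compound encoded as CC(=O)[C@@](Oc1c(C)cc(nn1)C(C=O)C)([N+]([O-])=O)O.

Hydrogens are implicit in SMILES; fill each atom to its normal valence:
  4 × O: no H
  3 × C: 3 H each → 9
  3 × C (aromatic): no H
  2 × C: 1 H each → 2
  2 × C: no H
  2 × N (aromatic): no H
  1 × C (aromatic): 1 H
  1 × N (charge +1): no H
  1 × O: 1 H
  1 × O (charge -1): no H
  Total hydrogens = 13.

13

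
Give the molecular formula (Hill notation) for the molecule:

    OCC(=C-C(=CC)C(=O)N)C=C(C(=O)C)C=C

Heavy atoms from the SMILES: 13 C, 1 N, 3 O.
Implicit hydrogens by atom environment:
  5 × C: no H
  4 × C: 1 H each → 4
  2 × C: 3 H each → 6
  2 × C: 2 H each → 4
  2 × O: no H
  1 × N: 2 H
  1 × O: 1 H
  Total hydrogens = 17.
Molecular formula: C13H17NO3

C13H17NO3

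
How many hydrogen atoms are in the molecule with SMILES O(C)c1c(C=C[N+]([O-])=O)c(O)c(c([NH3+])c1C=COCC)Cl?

16

Hydrogens are implicit in SMILES; fill each atom to its normal valence:
  6 × C (aromatic): no H
  4 × C: 1 H each → 4
  3 × O: no H
  2 × C: 3 H each → 6
  1 × C: 2 H
  1 × Cl: no H
  1 × N (charge +1): 3 H
  1 × N (charge +1): no H
  1 × O: 1 H
  1 × O (charge -1): no H
  Total hydrogens = 16.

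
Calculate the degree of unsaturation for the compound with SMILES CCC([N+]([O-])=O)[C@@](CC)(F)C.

Molecular formula from the SMILES: C7H14FNO2.
DoU = (2C + 2 + N − H − X)/2 = (2·7 + 2 + 1 − 14 − 1)/2 = 2/2 = 1.
(Structurally: 0 ring(s) + 1 π bond(s) = 1.)

1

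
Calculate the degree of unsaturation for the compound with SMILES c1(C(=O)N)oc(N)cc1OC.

4

Molecular formula from the SMILES: C6H8N2O3.
DoU = (2C + 2 + N − H − X)/2 = (2·6 + 2 + 2 − 8 − 0)/2 = 8/2 = 4.
(Structurally: 1 ring(s) + 3 π bond(s) = 4.)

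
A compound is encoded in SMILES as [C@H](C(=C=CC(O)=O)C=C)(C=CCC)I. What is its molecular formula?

Heavy atoms from the SMILES: 11 C, 1 I, 2 O.
Implicit hydrogens by atom environment:
  5 × C: 1 H each → 5
  3 × C: no H
  2 × C: 2 H each → 4
  1 × C: 3 H
  1 × I: no H
  1 × O: 1 H
  1 × O: no H
  Total hydrogens = 13.
Molecular formula: C11H13IO2

C11H13IO2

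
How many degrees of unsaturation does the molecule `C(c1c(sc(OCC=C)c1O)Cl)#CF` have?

6

Molecular formula from the SMILES: C9H6ClFO2S.
DoU = (2C + 2 + N − H − X)/2 = (2·9 + 2 + 0 − 6 − 2)/2 = 12/2 = 6.
(Structurally: 1 ring(s) + 5 π bond(s) = 6.)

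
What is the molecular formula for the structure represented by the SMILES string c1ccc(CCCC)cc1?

Heavy atoms from the SMILES: 10 C.
Implicit hydrogens by atom environment:
  5 × C (aromatic): 1 H each → 5
  3 × C: 2 H each → 6
  1 × C: 3 H
  1 × C (aromatic): no H
  Total hydrogens = 14.
Molecular formula: C10H14

C10H14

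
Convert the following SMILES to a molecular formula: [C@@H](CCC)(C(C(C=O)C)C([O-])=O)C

C10H17O3-

Heavy atoms from the SMILES: 10 C, 3 O.
Implicit hydrogens by atom environment:
  4 × C: 1 H each → 4
  3 × C: 3 H each → 9
  2 × C: 2 H each → 4
  2 × O: no H
  1 × C: no H
  1 × O (charge -1): no H
  Total hydrogens = 17.
Net charge -1.
Molecular formula: C10H17O3-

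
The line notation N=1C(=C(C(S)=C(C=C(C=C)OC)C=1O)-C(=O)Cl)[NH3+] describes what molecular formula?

C11H12ClN2O3S+

Heavy atoms from the SMILES: 11 C, 1 Cl, 2 N, 3 O, 1 S.
Implicit hydrogens by atom environment:
  5 × C (aromatic): no H
  2 × C: 1 H each → 2
  2 × C: no H
  2 × O: no H
  1 × C: 3 H
  1 × C: 2 H
  1 × Cl: no H
  1 × N (charge +1): 3 H
  1 × N (aromatic): no H
  1 × O: 1 H
  1 × S: 1 H
  Total hydrogens = 12.
Net charge +1.
Molecular formula: C11H12ClN2O3S+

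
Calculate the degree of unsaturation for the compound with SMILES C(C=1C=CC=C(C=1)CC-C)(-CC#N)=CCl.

Molecular formula from the SMILES: C13H14ClN.
DoU = (2C + 2 + N − H − X)/2 = (2·13 + 2 + 1 − 14 − 1)/2 = 14/2 = 7.
(Structurally: 1 ring(s) + 6 π bond(s) = 7.)

7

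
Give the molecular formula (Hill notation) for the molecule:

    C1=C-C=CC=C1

Heavy atoms from the SMILES: 6 C.
Implicit hydrogens by atom environment:
  6 × C (aromatic): 1 H each → 6
  Total hydrogens = 6.
Molecular formula: C6H6

C6H6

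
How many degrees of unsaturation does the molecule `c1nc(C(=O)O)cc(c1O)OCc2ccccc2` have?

Molecular formula from the SMILES: C13H11NO4.
DoU = (2C + 2 + N − H − X)/2 = (2·13 + 2 + 1 − 11 − 0)/2 = 18/2 = 9.
(Structurally: 2 ring(s) + 7 π bond(s) = 9.)

9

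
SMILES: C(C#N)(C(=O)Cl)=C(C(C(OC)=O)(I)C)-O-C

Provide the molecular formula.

Heavy atoms from the SMILES: 9 C, 1 Cl, 1 I, 1 N, 4 O.
Implicit hydrogens by atom environment:
  6 × C: no H
  4 × O: no H
  3 × C: 3 H each → 9
  1 × Cl: no H
  1 × I: no H
  1 × N: no H
  Total hydrogens = 9.
Molecular formula: C9H9ClINO4

C9H9ClINO4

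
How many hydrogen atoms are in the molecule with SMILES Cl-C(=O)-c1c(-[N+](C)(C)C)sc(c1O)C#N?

10

Hydrogens are implicit in SMILES; fill each atom to its normal valence:
  4 × C (aromatic): no H
  3 × C: 3 H each → 9
  2 × C: no H
  1 × Cl: no H
  1 × N (charge +1): no H
  1 × N: no H
  1 × O: 1 H
  1 × O: no H
  1 × S (aromatic): no H
  Total hydrogens = 10.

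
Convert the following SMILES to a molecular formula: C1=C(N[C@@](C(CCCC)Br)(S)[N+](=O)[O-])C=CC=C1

Heavy atoms from the SMILES: 1 Br, 12 C, 2 N, 2 O, 1 S.
Implicit hydrogens by atom environment:
  5 × C (aromatic): 1 H each → 5
  3 × C: 2 H each → 6
  1 × Br: no H
  1 × C: 3 H
  1 × C: 1 H
  1 × C: no H
  1 × C (aromatic): no H
  1 × N: 1 H
  1 × N (charge +1): no H
  1 × O: no H
  1 × O (charge -1): no H
  1 × S: 1 H
  Total hydrogens = 17.
Molecular formula: C12H17BrN2O2S

C12H17BrN2O2S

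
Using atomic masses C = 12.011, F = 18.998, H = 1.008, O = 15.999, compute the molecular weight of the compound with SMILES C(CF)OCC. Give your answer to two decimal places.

Molecular formula: C4H9FO.
M = 4×12.011 + 1×18.998 + 9×1.008 + 1×15.999 = 92.11 g/mol.

92.11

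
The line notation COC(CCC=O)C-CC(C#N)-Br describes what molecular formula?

Heavy atoms from the SMILES: 1 Br, 9 C, 1 N, 2 O.
Implicit hydrogens by atom environment:
  4 × C: 2 H each → 8
  3 × C: 1 H each → 3
  2 × O: no H
  1 × Br: no H
  1 × C: 3 H
  1 × C: no H
  1 × N: no H
  Total hydrogens = 14.
Molecular formula: C9H14BrNO2

C9H14BrNO2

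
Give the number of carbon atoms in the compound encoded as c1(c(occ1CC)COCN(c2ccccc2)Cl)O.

The symbol for carbon appears 14 times in the SMILES. Lowercase c denotes aromatic carbon and counts toward C.

14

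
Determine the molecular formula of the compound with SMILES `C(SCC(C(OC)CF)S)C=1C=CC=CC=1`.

C12H17FOS2

Heavy atoms from the SMILES: 12 C, 1 F, 1 O, 2 S.
Implicit hydrogens by atom environment:
  5 × C (aromatic): 1 H each → 5
  3 × C: 2 H each → 6
  2 × C: 1 H each → 2
  1 × C: 3 H
  1 × C (aromatic): no H
  1 × F: no H
  1 × O: no H
  1 × S: 1 H
  1 × S: no H
  Total hydrogens = 17.
Molecular formula: C12H17FOS2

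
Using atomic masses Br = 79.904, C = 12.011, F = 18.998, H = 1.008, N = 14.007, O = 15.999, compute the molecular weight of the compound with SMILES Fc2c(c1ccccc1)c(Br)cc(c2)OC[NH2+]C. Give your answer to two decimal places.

311.17

Molecular formula: C14H14BrFNO+.
M = 1×79.904 + 14×12.011 + 1×18.998 + 14×1.008 + 1×14.007 + 1×15.999 = 311.17 g/mol.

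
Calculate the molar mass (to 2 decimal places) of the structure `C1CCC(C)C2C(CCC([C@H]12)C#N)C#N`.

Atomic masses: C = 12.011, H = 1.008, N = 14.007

202.30

Molecular formula: C13H18N2.
M = 13×12.011 + 18×1.008 + 2×14.007 = 202.30 g/mol.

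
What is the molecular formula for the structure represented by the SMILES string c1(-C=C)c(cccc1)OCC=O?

Heavy atoms from the SMILES: 10 C, 2 O.
Implicit hydrogens by atom environment:
  4 × C (aromatic): 1 H each → 4
  2 × C: 2 H each → 4
  2 × C: 1 H each → 2
  2 × C (aromatic): no H
  2 × O: no H
  Total hydrogens = 10.
Molecular formula: C10H10O2

C10H10O2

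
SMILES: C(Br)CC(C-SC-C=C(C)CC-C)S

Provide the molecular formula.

C11H21BrS2

Heavy atoms from the SMILES: 1 Br, 11 C, 2 S.
Implicit hydrogens by atom environment:
  6 × C: 2 H each → 12
  2 × C: 3 H each → 6
  2 × C: 1 H each → 2
  1 × Br: no H
  1 × C: no H
  1 × S: 1 H
  1 × S: no H
  Total hydrogens = 21.
Molecular formula: C11H21BrS2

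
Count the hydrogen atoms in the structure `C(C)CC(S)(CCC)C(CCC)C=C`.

Hydrogens are implicit in SMILES; fill each atom to its normal valence:
  7 × C: 2 H each → 14
  3 × C: 3 H each → 9
  2 × C: 1 H each → 2
  1 × C: no H
  1 × S: 1 H
  Total hydrogens = 26.

26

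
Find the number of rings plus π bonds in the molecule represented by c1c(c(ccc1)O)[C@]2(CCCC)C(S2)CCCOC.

5

Molecular formula from the SMILES: C16H24O2S.
DoU = (2C + 2 + N − H − X)/2 = (2·16 + 2 + 0 − 24 − 0)/2 = 10/2 = 5.
(Structurally: 2 ring(s) + 3 π bond(s) = 5.)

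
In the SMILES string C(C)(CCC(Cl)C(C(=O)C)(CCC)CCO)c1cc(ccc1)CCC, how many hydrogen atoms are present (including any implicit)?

Hydrogens are implicit in SMILES; fill each atom to its normal valence:
  8 × C: 2 H each → 16
  4 × C: 3 H each → 12
  4 × C (aromatic): 1 H each → 4
  2 × C: 1 H each → 2
  2 × C: no H
  2 × C (aromatic): no H
  1 × Cl: no H
  1 × O: 1 H
  1 × O: no H
  Total hydrogens = 35.

35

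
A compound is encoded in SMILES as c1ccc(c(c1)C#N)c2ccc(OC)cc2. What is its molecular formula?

Heavy atoms from the SMILES: 14 C, 1 N, 1 O.
Implicit hydrogens by atom environment:
  8 × C (aromatic): 1 H each → 8
  4 × C (aromatic): no H
  1 × C: 3 H
  1 × C: no H
  1 × N: no H
  1 × O: no H
  Total hydrogens = 11.
Molecular formula: C14H11NO

C14H11NO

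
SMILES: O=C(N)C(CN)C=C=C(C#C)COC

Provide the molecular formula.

Heavy atoms from the SMILES: 10 C, 2 N, 2 O.
Implicit hydrogens by atom environment:
  4 × C: no H
  3 × C: 1 H each → 3
  2 × C: 2 H each → 4
  2 × N: 2 H each → 4
  2 × O: no H
  1 × C: 3 H
  Total hydrogens = 14.
Molecular formula: C10H14N2O2

C10H14N2O2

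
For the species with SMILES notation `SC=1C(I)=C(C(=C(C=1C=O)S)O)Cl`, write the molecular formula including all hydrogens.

C7H4ClIO2S2

Heavy atoms from the SMILES: 7 C, 1 Cl, 1 I, 2 O, 2 S.
Implicit hydrogens by atom environment:
  6 × C (aromatic): no H
  2 × S: 1 H each → 2
  1 × C: 1 H
  1 × Cl: no H
  1 × I: no H
  1 × O: 1 H
  1 × O: no H
  Total hydrogens = 4.
Molecular formula: C7H4ClIO2S2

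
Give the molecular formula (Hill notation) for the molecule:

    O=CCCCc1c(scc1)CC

C10H14OS

Heavy atoms from the SMILES: 10 C, 1 O, 1 S.
Implicit hydrogens by atom environment:
  4 × C: 2 H each → 8
  2 × C (aromatic): 1 H each → 2
  2 × C (aromatic): no H
  1 × C: 3 H
  1 × C: 1 H
  1 × O: no H
  1 × S (aromatic): no H
  Total hydrogens = 14.
Molecular formula: C10H14OS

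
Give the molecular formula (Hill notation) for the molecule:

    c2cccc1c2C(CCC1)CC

C12H16

Heavy atoms from the SMILES: 12 C.
Implicit hydrogens by atom environment:
  4 × C: 2 H each → 8
  4 × C (aromatic): 1 H each → 4
  2 × C (aromatic): no H
  1 × C: 3 H
  1 × C: 1 H
  Total hydrogens = 16.
Molecular formula: C12H16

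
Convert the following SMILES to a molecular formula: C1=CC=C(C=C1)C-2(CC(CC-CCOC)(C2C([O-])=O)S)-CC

Heavy atoms from the SMILES: 18 C, 3 O, 1 S.
Implicit hydrogens by atom environment:
  6 × C: 2 H each → 12
  5 × C (aromatic): 1 H each → 5
  3 × C: no H
  2 × C: 3 H each → 6
  2 × O: no H
  1 × C: 1 H
  1 × C (aromatic): no H
  1 × O (charge -1): no H
  1 × S: 1 H
  Total hydrogens = 25.
Net charge -1.
Molecular formula: C18H25O3S-

C18H25O3S-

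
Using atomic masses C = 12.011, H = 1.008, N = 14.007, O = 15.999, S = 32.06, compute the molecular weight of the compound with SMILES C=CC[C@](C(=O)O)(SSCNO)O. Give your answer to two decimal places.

225.28

Molecular formula: C6H11NO4S2.
M = 6×12.011 + 11×1.008 + 1×14.007 + 4×15.999 + 2×32.06 = 225.28 g/mol.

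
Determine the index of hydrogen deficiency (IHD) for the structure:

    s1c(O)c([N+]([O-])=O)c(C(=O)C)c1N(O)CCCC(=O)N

6

Molecular formula from the SMILES: C10H13N3O6S.
DoU = (2C + 2 + N − H − X)/2 = (2·10 + 2 + 3 − 13 − 0)/2 = 12/2 = 6.
(Structurally: 1 ring(s) + 5 π bond(s) = 6.)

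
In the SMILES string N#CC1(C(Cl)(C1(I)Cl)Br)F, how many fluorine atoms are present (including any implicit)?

1

The symbol for fluorine appears 1 time in the SMILES.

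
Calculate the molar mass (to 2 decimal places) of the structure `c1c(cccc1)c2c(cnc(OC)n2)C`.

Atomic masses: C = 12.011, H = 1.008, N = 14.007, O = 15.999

200.24

Molecular formula: C12H12N2O.
M = 12×12.011 + 12×1.008 + 2×14.007 + 1×15.999 = 200.24 g/mol.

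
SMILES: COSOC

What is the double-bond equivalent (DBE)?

0

Molecular formula from the SMILES: C2H6O2S.
DoU = (2C + 2 + N − H − X)/2 = (2·2 + 2 + 0 − 6 − 0)/2 = 0/2 = 0.
(Structurally: 0 ring(s) + 0 π bond(s) = 0.)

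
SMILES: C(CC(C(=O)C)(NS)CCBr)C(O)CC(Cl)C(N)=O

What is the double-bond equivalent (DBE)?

Molecular formula from the SMILES: C11H20BrClN2O3S.
DoU = (2C + 2 + N − H − X)/2 = (2·11 + 2 + 2 − 20 − 2)/2 = 4/2 = 2.
(Structurally: 0 ring(s) + 2 π bond(s) = 2.)

2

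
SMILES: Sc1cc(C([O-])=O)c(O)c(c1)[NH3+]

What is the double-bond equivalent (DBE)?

5

Molecular formula from the SMILES: C7H7NO3S.
DoU = (2C + 2 + N − H − X)/2 = (2·7 + 2 + 1 − 7 − 0)/2 = 10/2 = 5.
(Structurally: 1 ring(s) + 4 π bond(s) = 5.)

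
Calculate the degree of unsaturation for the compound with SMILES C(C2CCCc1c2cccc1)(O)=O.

Molecular formula from the SMILES: C11H12O2.
DoU = (2C + 2 + N − H − X)/2 = (2·11 + 2 + 0 − 12 − 0)/2 = 12/2 = 6.
(Structurally: 2 ring(s) + 4 π bond(s) = 6.)

6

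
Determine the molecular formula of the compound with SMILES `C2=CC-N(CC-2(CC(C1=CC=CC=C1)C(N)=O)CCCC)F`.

C18H25FN2O

Heavy atoms from the SMILES: 18 C, 1 F, 2 N, 1 O.
Implicit hydrogens by atom environment:
  6 × C: 2 H each → 12
  5 × C (aromatic): 1 H each → 5
  3 × C: 1 H each → 3
  2 × C: no H
  1 × C: 3 H
  1 × C (aromatic): no H
  1 × F: no H
  1 × N: 2 H
  1 × N: no H
  1 × O: no H
  Total hydrogens = 25.
Molecular formula: C18H25FN2O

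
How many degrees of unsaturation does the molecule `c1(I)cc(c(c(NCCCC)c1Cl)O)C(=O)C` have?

Molecular formula from the SMILES: C12H15ClINO2.
DoU = (2C + 2 + N − H − X)/2 = (2·12 + 2 + 1 − 15 − 2)/2 = 10/2 = 5.
(Structurally: 1 ring(s) + 4 π bond(s) = 5.)

5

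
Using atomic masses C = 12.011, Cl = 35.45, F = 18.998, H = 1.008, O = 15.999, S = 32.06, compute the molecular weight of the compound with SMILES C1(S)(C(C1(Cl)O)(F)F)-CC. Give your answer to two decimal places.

188.62

Molecular formula: C5H7ClF2OS.
M = 5×12.011 + 1×35.45 + 2×18.998 + 7×1.008 + 1×15.999 + 1×32.06 = 188.62 g/mol.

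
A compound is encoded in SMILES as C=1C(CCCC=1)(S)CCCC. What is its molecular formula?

C10H18S

Heavy atoms from the SMILES: 10 C, 1 S.
Implicit hydrogens by atom environment:
  6 × C: 2 H each → 12
  2 × C: 1 H each → 2
  1 × C: 3 H
  1 × C: no H
  1 × S: 1 H
  Total hydrogens = 18.
Molecular formula: C10H18S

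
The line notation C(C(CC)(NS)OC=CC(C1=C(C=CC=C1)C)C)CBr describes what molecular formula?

C16H24BrNOS

Heavy atoms from the SMILES: 1 Br, 16 C, 1 N, 1 O, 1 S.
Implicit hydrogens by atom environment:
  4 × C (aromatic): 1 H each → 4
  3 × C: 3 H each → 9
  3 × C: 2 H each → 6
  3 × C: 1 H each → 3
  2 × C (aromatic): no H
  1 × Br: no H
  1 × C: no H
  1 × N: 1 H
  1 × O: no H
  1 × S: 1 H
  Total hydrogens = 24.
Molecular formula: C16H24BrNOS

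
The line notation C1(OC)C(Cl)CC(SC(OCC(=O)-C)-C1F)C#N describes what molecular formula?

Heavy atoms from the SMILES: 11 C, 1 Cl, 1 F, 1 N, 3 O, 1 S.
Implicit hydrogens by atom environment:
  5 × C: 1 H each → 5
  3 × O: no H
  2 × C: 3 H each → 6
  2 × C: 2 H each → 4
  2 × C: no H
  1 × Cl: no H
  1 × F: no H
  1 × N: no H
  1 × S: no H
  Total hydrogens = 15.
Molecular formula: C11H15ClFNO3S

C11H15ClFNO3S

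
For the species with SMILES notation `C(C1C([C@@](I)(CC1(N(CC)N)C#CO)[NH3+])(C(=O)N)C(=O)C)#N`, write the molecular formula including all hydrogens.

Heavy atoms from the SMILES: 13 C, 1 I, 5 N, 3 O.
Implicit hydrogens by atom environment:
  8 × C: no H
  2 × C: 3 H each → 6
  2 × C: 2 H each → 4
  2 × N: 2 H each → 4
  2 × N: no H
  2 × O: no H
  1 × C: 1 H
  1 × I: no H
  1 × N (charge +1): 3 H
  1 × O: 1 H
  Total hydrogens = 19.
Net charge +1.
Molecular formula: C13H19IN5O3+

C13H19IN5O3+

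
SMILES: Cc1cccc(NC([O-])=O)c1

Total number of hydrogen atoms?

8

Hydrogens are implicit in SMILES; fill each atom to its normal valence:
  4 × C (aromatic): 1 H each → 4
  2 × C (aromatic): no H
  1 × C: 3 H
  1 × C: no H
  1 × N: 1 H
  1 × O: no H
  1 × O (charge -1): no H
  Total hydrogens = 8.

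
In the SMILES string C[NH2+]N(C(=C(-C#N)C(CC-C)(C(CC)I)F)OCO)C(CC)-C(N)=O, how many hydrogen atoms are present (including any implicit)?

29

Hydrogens are implicit in SMILES; fill each atom to its normal valence:
  5 × C: 2 H each → 10
  5 × C: no H
  4 × C: 3 H each → 12
  2 × C: 1 H each → 2
  2 × N: no H
  2 × O: no H
  1 × F: no H
  1 × I: no H
  1 × N (charge +1): 2 H
  1 × N: 2 H
  1 × O: 1 H
  Total hydrogens = 29.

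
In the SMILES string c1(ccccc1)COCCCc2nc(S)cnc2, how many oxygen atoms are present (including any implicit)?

1

The symbol for oxygen appears 1 time in the SMILES.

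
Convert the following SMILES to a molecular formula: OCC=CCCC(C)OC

C8H16O2

Heavy atoms from the SMILES: 8 C, 2 O.
Implicit hydrogens by atom environment:
  3 × C: 2 H each → 6
  3 × C: 1 H each → 3
  2 × C: 3 H each → 6
  1 × O: 1 H
  1 × O: no H
  Total hydrogens = 16.
Molecular formula: C8H16O2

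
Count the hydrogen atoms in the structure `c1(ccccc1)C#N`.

Hydrogens are implicit in SMILES; fill each atom to its normal valence:
  5 × C (aromatic): 1 H each → 5
  1 × C (aromatic): no H
  1 × C: no H
  1 × N: no H
  Total hydrogens = 5.

5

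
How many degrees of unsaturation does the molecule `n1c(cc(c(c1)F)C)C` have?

4

Molecular formula from the SMILES: C7H8FN.
DoU = (2C + 2 + N − H − X)/2 = (2·7 + 2 + 1 − 8 − 1)/2 = 8/2 = 4.
(Structurally: 1 ring(s) + 3 π bond(s) = 4.)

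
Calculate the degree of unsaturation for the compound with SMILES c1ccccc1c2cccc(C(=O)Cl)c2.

9

Molecular formula from the SMILES: C13H9ClO.
DoU = (2C + 2 + N − H − X)/2 = (2·13 + 2 + 0 − 9 − 1)/2 = 18/2 = 9.
(Structurally: 2 ring(s) + 7 π bond(s) = 9.)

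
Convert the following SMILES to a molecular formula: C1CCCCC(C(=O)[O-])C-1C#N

Heavy atoms from the SMILES: 9 C, 1 N, 2 O.
Implicit hydrogens by atom environment:
  5 × C: 2 H each → 10
  2 × C: 1 H each → 2
  2 × C: no H
  1 × N: no H
  1 × O: no H
  1 × O (charge -1): no H
  Total hydrogens = 12.
Net charge -1.
Molecular formula: C9H12NO2-

C9H12NO2-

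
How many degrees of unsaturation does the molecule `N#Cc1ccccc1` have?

6

Molecular formula from the SMILES: C7H5N.
DoU = (2C + 2 + N − H − X)/2 = (2·7 + 2 + 1 − 5 − 0)/2 = 12/2 = 6.
(Structurally: 1 ring(s) + 5 π bond(s) = 6.)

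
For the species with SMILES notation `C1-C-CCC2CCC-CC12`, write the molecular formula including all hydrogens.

C10H18

Heavy atoms from the SMILES: 10 C.
Implicit hydrogens by atom environment:
  8 × C: 2 H each → 16
  2 × C: 1 H each → 2
  Total hydrogens = 18.
Molecular formula: C10H18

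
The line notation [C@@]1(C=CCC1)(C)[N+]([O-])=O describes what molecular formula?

Heavy atoms from the SMILES: 6 C, 1 N, 2 O.
Implicit hydrogens by atom environment:
  2 × C: 2 H each → 4
  2 × C: 1 H each → 2
  1 × C: 3 H
  1 × C: no H
  1 × N (charge +1): no H
  1 × O: no H
  1 × O (charge -1): no H
  Total hydrogens = 9.
Molecular formula: C6H9NO2

C6H9NO2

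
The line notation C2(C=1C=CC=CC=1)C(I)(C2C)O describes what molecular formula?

C10H11IO

Heavy atoms from the SMILES: 10 C, 1 I, 1 O.
Implicit hydrogens by atom environment:
  5 × C (aromatic): 1 H each → 5
  2 × C: 1 H each → 2
  1 × C: 3 H
  1 × C: no H
  1 × C (aromatic): no H
  1 × I: no H
  1 × O: 1 H
  Total hydrogens = 11.
Molecular formula: C10H11IO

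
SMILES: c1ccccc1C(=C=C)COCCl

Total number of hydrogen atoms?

Hydrogens are implicit in SMILES; fill each atom to its normal valence:
  5 × C (aromatic): 1 H each → 5
  3 × C: 2 H each → 6
  2 × C: no H
  1 × C (aromatic): no H
  1 × Cl: no H
  1 × O: no H
  Total hydrogens = 11.

11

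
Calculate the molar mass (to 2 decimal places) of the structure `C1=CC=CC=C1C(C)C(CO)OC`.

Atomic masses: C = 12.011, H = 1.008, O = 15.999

Molecular formula: C11H16O2.
M = 11×12.011 + 16×1.008 + 2×15.999 = 180.25 g/mol.

180.25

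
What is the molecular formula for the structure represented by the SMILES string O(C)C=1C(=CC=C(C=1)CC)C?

C10H14O

Heavy atoms from the SMILES: 10 C, 1 O.
Implicit hydrogens by atom environment:
  3 × C: 3 H each → 9
  3 × C (aromatic): 1 H each → 3
  3 × C (aromatic): no H
  1 × C: 2 H
  1 × O: no H
  Total hydrogens = 14.
Molecular formula: C10H14O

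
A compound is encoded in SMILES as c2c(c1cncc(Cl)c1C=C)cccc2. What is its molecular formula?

Heavy atoms from the SMILES: 13 C, 1 Cl, 1 N.
Implicit hydrogens by atom environment:
  7 × C (aromatic): 1 H each → 7
  4 × C (aromatic): no H
  1 × C: 2 H
  1 × C: 1 H
  1 × Cl: no H
  1 × N (aromatic): no H
  Total hydrogens = 10.
Molecular formula: C13H10ClN

C13H10ClN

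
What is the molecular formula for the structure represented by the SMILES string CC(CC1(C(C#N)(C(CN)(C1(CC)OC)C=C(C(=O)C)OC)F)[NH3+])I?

Heavy atoms from the SMILES: 17 C, 1 F, 1 I, 3 N, 3 O.
Implicit hydrogens by atom environment:
  7 × C: no H
  5 × C: 3 H each → 15
  3 × C: 2 H each → 6
  3 × O: no H
  2 × C: 1 H each → 2
  1 × F: no H
  1 × I: no H
  1 × N (charge +1): 3 H
  1 × N: 2 H
  1 × N: no H
  Total hydrogens = 28.
Net charge +1.
Molecular formula: C17H28FIN3O3+

C17H28FIN3O3+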